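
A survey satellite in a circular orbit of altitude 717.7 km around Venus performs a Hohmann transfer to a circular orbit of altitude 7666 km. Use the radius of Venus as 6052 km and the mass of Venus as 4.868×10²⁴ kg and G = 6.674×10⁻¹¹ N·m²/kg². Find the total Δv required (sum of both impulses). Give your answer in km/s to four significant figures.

μ = GM = 6.674×10⁻¹¹ × 4.868×10²⁴ = 3.249×10¹⁴ m³/s².
r₁ = 6052 + 717.7 = 6769.7 km = 6.7697×10⁶ m.
r₂ = 6052 + 7666 = 13718 km = 1.3718×10⁷ m.
Transfer ellipse a_t = (r₁ + r₂)/2 = 1.024×10⁷ m.
At r₁: circular v_c1 = √(μ/r₁) = 6928 m/s; transfer-periapsis v_p = √[μ(2/r₁ − 1/a_t)] = 8017 m/s.
Δv₁ = v_p − v_c1 = 1089 m/s.
At r₂: circular v_c2 = √(μ/r₂) = 4867 m/s; transfer-apoapsis v_a = √[μ(2/r₂ − 1/a_t)] = 3956 m/s.
Δv₂ = v_c2 − v_a = 910.4 m/s.
Total Δv = Δv₁ + Δv₂ = 2000 m/s = 2.000 km/s.

Δv_total ≈ 2.000 km/s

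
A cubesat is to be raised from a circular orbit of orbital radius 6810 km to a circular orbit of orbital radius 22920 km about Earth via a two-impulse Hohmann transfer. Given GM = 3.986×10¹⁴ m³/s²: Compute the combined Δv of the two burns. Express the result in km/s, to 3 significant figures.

Δv_total ≈ 3.20 km/s

r₁ = 6810 km = 6.810×10⁶ m.
r₂ = 22920 km = 2.292×10⁷ m.
Transfer ellipse a_t = (r₁ + r₂)/2 = 1.486×10⁷ m.
At r₁: circular v_c1 = √(μ/r₁) = 7651 m/s; transfer-perigee v_p = √[μ(2/r₁ − 1/a_t)] = 9500 m/s.
Δv₁ = v_p − v_c1 = 1849 m/s.
At r₂: circular v_c2 = √(μ/r₂) = 4170 m/s; transfer-apogee v_a = √[μ(2/r₂ − 1/a_t)] = 2823 m/s.
Δv₂ = v_c2 − v_a = 1348 m/s.
Total Δv = Δv₁ + Δv₂ = 3197 m/s = 3.197 km/s.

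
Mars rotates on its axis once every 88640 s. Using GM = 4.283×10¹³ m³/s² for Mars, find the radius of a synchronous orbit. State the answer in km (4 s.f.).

r_sync ≈ 20430 km

A synchronous orbit has period T, so by Kepler's third law a = (μT²/4π²)^(1/3).
μT²/4π² = 4.283×10¹³ × (8.864×10⁴)² / 39.48 = 8.524×10²¹ m³.
a = 2.043×10⁷ m = 20428 km.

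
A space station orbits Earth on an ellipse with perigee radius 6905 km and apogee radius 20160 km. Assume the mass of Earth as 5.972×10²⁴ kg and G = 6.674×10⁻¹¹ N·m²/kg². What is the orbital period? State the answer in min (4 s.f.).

T ≈ 261.1 min

μ = GM = 6.674×10⁻¹¹ × 5.972×10²⁴ = 3.986×10¹⁴ m³/s².
Semi-major axis a = (r_p + r_a)/2 = (6905.0 + 20160)/2 = 13532 km = 1.353×10⁷ m.
By Kepler's third law T = 2π√(a³/μ) = 2π × 2.494×10³ = 1.567×10⁴ s.
= 261.1 min.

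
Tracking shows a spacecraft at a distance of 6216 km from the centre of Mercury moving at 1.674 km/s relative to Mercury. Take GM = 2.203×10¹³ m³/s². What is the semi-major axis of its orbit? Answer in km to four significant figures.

r = 6.216×10⁶ m.
Vis-viva rearranged: 1/a = 2/r − v²/μ = 3.218×10⁻⁷ − 1.272×10⁻⁷ = 1.945×10⁻⁷ m⁻¹.
a = 5.140×10⁶ m = 5140.1 km.

a ≈ 5140 km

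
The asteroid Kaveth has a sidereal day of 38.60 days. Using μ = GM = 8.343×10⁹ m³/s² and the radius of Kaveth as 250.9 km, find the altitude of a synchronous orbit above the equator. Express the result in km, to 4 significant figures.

h_sync ≈ 13050 km

T = 38.60 days = 3.335×10⁶ s.
A synchronous orbit has period T, so by Kepler's third law a = (μT²/4π²)^(1/3).
μT²/4π² = 8.343×10⁹ × (3.335×10⁶)² / 39.48 = 2.351×10²¹ m³.
a = 1.330×10⁷ m = 13296 km.
Altitude h = a − R = 13296 − 250.9 = 13045 km.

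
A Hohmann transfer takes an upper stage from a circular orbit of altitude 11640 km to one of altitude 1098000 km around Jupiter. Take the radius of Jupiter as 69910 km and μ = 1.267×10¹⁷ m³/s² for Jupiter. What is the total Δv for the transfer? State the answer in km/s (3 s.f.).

r₁ = 69910 + 11640 = 81550 km = 8.1550×10⁷ m.
r₂ = 69910 + 1098000 = 1167900 km = 1.1679×10⁹ m.
Transfer ellipse a_t = (r₁ + r₂)/2 = 6.247×10⁸ m.
At r₁: circular v_c1 = √(μ/r₁) = 39420 m/s; transfer-perijove v_p = √[μ(2/r₁ − 1/a_t)] = 53890 m/s.
Δv₁ = v_p − v_c1 = 14480 m/s.
At r₂: circular v_c2 = √(μ/r₂) = 10420 m/s; transfer-apojove v_a = √[μ(2/r₂ − 1/a_t)] = 3763 m/s.
Δv₂ = v_c2 − v_a = 6652 m/s.
Total Δv = Δv₁ + Δv₂ = 21130 m/s = 21.13 km/s.

Δv_total ≈ 21.1 km/s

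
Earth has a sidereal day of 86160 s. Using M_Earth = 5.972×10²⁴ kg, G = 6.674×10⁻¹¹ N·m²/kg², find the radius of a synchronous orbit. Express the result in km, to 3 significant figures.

r_sync ≈ 42200 km

μ = GM = 6.674×10⁻¹¹ × 5.972×10²⁴ = 3.986×10¹⁴ m³/s².
A synchronous orbit has period T, so by Kepler's third law a = (μT²/4π²)^(1/3).
μT²/4π² = 3.986×10¹⁴ × (8.616×10⁴)² / 39.48 = 7.495×10²² m³.
a = 4.216×10⁷ m = 42162 km.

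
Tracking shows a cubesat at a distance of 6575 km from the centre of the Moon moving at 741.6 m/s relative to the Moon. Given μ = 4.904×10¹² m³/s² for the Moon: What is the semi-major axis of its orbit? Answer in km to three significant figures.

a ≈ 5210 km

r = 6.575×10⁶ m.
Specific orbital energy ε = v²/2 − μ/r = (741.6)²/2 − 4.904×10¹²/6.575×10⁶ = -4.709×10⁵ J/kg.
Since ε = −μ/(2a), a = −μ/(2ε) = 5.207×10⁶ m = 5207.4 km.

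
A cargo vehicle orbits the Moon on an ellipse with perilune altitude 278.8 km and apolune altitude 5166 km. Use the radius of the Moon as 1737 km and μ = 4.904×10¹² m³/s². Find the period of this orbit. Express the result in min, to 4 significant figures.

r_p = 1737 + 278.8 = 2015.8 km = 2.0158×10⁶ m.
r_a = 1737 + 5166 = 6903.0 km = 6.9030×10⁶ m.
Semi-major axis a = (r_p + r_a)/2 = (2015.8 + 6903.0)/2 = 4459.4 km = 4.459×10⁶ m.
By Kepler's third law T = 2π√(a³/μ) = 2π × 4.252×10³ = 2.672×10⁴ s.
= 445.3 min.

T ≈ 445.3 min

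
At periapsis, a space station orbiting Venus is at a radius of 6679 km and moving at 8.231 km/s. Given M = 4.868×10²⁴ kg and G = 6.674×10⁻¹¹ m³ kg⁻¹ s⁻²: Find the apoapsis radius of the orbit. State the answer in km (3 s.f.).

μ = GM = 6.674×10⁻¹¹ × 4.868×10²⁴ = 3.249×10¹⁴ m³/s².
r_p = 6.679×10⁶ m.
Specific energy ε = v²/2 − μ/r = -1.477×10⁷ J/kg, so a = −μ/(2ε) = 1.100×10⁷ m.
The apsides satisfy r_p + r_a = 2a, so the apoapsis radius is 2a − r_p = 1.532×10⁷ m = 15319 km.

apoapsis radius ≈ 15300 km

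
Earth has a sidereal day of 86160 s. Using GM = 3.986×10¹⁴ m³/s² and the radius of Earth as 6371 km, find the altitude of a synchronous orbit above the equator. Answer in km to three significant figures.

A synchronous orbit has period T, so by Kepler's third law a = (μT²/4π²)^(1/3).
μT²/4π² = 3.986×10¹⁴ × (8.616×10⁴)² / 39.48 = 7.495×10²² m³.
a = 4.216×10⁷ m = 42163 km.
Altitude h = a − R = 42163 − 6371 = 35792 km.

h_sync ≈ 35800 km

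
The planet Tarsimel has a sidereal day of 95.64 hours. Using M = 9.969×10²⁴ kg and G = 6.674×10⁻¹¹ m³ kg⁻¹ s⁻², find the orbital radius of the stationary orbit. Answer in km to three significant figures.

μ = GM = 6.674×10⁻¹¹ × 9.969×10²⁴ = 6.653×10¹⁴ m³/s².
T = 95.64 hours = 3.443×10⁵ s.
A synchronous orbit has period T, so by Kepler's third law a = (μT²/4π²)^(1/3).
μT²/4π² = 6.653×10¹⁴ × (3.443×10⁵)² / 39.48 = 1.998×10²⁴ m³.
a = 1.259×10⁸ m = 1.2595×10⁵ km.

r_sync ≈ 1.26×10⁵ km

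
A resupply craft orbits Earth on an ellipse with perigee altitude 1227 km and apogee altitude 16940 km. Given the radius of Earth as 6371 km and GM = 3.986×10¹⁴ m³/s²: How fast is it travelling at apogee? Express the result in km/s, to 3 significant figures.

r_p = 6371 + 1227 = 7598.0 km = 7.5980×10⁶ m.
r_a = 6371 + 16940 = 23311 km = 2.3311×10⁷ m.
Semi-major axis a = (r_p + r_a)/2 = 15454 km = 1.545×10⁷ m.
Vis-viva: v² = μ(2/r − 1/a) = 3.986×10¹⁴ × (8.580×10⁻⁸ − 6.471×10⁻⁸) = 8.407×10⁶ m²/s².
v = 2899 m/s = 2.899 km/s.

v ≈ 2.90 km/s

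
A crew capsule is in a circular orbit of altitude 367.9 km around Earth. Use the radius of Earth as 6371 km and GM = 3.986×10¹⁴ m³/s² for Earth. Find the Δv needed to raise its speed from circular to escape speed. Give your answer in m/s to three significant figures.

Δv ≈ 3190 m/s

r = 6371 + 367.9 = 6738.9 km = 6.7389×10⁶ m.
Circular speed v_c = √(μ/r) = 7691 m/s.
Escape speed v_esc = √(2μ/r) = √2 × v_c = 10880 m/s.
Δv = v_esc − v_c = 3186 m/s.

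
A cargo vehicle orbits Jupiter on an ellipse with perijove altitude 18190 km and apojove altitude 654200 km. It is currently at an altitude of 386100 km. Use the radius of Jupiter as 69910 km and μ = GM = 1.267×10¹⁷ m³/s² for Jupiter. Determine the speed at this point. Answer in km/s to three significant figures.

v ≈ 15.6 km/s

r_p = 69910 + 18190 = 88100 km = 8.8100×10⁷ m.
r_a = 69910 + 654200 = 724110 km = 7.2411×10⁸ m.
r = 69910 + 386100 = 4.5601×10⁵ km = 4.560×10⁸ m.
Semi-major axis a = (r_p + r_a)/2 = 4.0610×10⁵ km = 4.061×10⁸ m.
Vis-viva: v² = μ(2/r − 1/a) = 1.267×10¹⁷ × (4.386×10⁻⁹ − 2.462×10⁻⁹) = 2.437×10⁸ m²/s².
v = 15610 m/s = 15.61 km/s.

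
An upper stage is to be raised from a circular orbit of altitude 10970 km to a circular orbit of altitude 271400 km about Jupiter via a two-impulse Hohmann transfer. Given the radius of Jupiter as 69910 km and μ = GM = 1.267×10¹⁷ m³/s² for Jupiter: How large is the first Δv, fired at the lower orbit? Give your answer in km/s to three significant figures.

Δv ≈ 10.7 km/s

r₁ = 69910 + 10970 = 80880 km = 8.0880×10⁷ m.
r₂ = 69910 + 271400 = 341310 km = 3.4131×10⁸ m.
Transfer ellipse a_t = (r₁ + r₂)/2 = 2.111×10⁸ m.
At r₁: circular v_c1 = √(μ/r₁) = 39580 m/s; transfer-perijove v_p = √[μ(2/r₁ − 1/a_t)] = 50330 m/s.
Δv₁ = v_p − v_c1 = 10750 m/s.
= 10.75 km/s.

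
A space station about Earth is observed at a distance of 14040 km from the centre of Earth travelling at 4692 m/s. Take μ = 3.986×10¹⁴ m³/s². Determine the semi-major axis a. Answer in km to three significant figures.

r = 1.404×10⁷ m.
Vis-viva rearranged: 1/a = 2/r − v²/μ = 1.425×10⁻⁷ − 5.523×10⁻⁸ = 8.722×10⁻⁸ m⁻¹.
a = 1.147×10⁷ m = 11465 km.

a ≈ 11500 km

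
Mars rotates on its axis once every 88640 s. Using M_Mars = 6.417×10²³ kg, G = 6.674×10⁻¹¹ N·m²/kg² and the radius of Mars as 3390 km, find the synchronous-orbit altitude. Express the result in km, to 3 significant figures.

μ = GM = 6.674×10⁻¹¹ × 6.417×10²³ = 4.283×10¹³ m³/s².
A synchronous orbit has period T, so by Kepler's third law a = (μT²/4π²)^(1/3).
μT²/4π² = 4.283×10¹³ × (8.864×10⁴)² / 39.48 = 8.524×10²¹ m³.
a = 2.043×10⁷ m = 20427 km.
Altitude h = a − R = 20427 − 3390 = 17037 km.

h_sync ≈ 17000 km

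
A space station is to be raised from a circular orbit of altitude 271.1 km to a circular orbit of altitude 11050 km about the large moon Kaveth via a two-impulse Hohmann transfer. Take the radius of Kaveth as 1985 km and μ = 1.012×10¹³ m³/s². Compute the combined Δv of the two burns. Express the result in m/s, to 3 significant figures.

r₁ = 1985 + 271.1 = 2256.1 km = 2.2561×10⁶ m.
r₂ = 1985 + 11050 = 13035 km = 1.3035×10⁷ m.
Transfer ellipse a_t = (r₁ + r₂)/2 = 7.646×10⁶ m.
At r₁: circular v_c1 = √(μ/r₁) = 2118 m/s; transfer-periapsis v_p = √[μ(2/r₁ − 1/a_t)] = 2765 m/s.
Δv₁ = v_p − v_c1 = 647.5 m/s.
At r₂: circular v_c2 = √(μ/r₂) = 881.1 m/s; transfer-apoapsis v_a = √[μ(2/r₂ − 1/a_t)] = 478.6 m/s.
Δv₂ = v_c2 − v_a = 402.5 m/s.
Total Δv = Δv₁ + Δv₂ = 1050 m/s.

Δv_total ≈ 1050 m/s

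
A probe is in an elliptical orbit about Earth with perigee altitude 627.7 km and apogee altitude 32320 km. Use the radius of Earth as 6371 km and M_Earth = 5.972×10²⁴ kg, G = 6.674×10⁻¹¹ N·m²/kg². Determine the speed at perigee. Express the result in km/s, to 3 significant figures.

v ≈ 9.82 km/s

μ = GM = 6.674×10⁻¹¹ × 5.972×10²⁴ = 3.986×10¹⁴ m³/s².
r_p = 6371 + 627.7 = 6998.7 km = 6.9987×10⁶ m.
r_a = 6371 + 32320 = 38691 km = 3.8691×10⁷ m.
Semi-major axis a = (r_p + r_a)/2 = 22845 km = 2.284×10⁷ m.
Vis-viva: v² = μ(2/r − 1/a) = 3.986×10¹⁴ × (2.858×10⁻⁷ − 4.377×10⁻⁸) = 9.645×10⁷ m²/s².
v = 9821 m/s = 9.821 km/s.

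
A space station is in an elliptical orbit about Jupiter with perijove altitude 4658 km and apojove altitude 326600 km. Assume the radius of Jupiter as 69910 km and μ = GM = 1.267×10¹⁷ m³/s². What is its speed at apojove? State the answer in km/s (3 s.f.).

r_p = 69910 + 4658 = 74568 km = 7.4568×10⁷ m.
r_a = 69910 + 326600 = 396510 km = 3.9651×10⁸ m.
Semi-major axis a = (r_p + r_a)/2 = 2.3554×10⁵ km = 2.355×10⁸ m.
Vis-viva: v² = μ(2/r − 1/a) = 1.267×10¹⁷ × (5.044×10⁻⁹ − 4.246×10⁻⁹) = 1.012×10⁸ m²/s².
v = 10060 m/s = 10.06 km/s.

v ≈ 10.1 km/s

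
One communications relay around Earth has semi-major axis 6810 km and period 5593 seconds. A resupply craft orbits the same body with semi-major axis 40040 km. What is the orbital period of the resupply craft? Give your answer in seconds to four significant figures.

Kepler's third law: T² ∝ a³, so T₂ = T₁ (a₂/a₁)^(3/2).
a₂/a₁ = 5.880, (a₂/a₁)^(3/2) = 14.26.
T₂ = 5593 × 14.26 = 79740 seconds.

T₂ ≈ 79740 seconds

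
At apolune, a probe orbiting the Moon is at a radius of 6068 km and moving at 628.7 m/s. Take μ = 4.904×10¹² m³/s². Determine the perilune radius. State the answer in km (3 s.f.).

perilune radius ≈ 1960 km

r_a = 6.068×10⁶ m.
Specific energy ε = v²/2 − μ/r = -6.105×10⁵ J/kg, so a = −μ/(2ε) = 4.016×10⁶ m.
The apsides satisfy r_p + r_a = 2a, so the perilune radius is 2a − r_a = 1.964×10⁶ m = 1964.2 km.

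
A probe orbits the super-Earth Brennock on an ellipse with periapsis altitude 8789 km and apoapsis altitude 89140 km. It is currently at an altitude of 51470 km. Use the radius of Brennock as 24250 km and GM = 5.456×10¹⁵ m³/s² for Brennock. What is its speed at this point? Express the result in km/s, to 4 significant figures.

v ≈ 8.342 km/s

r_p = 24250 + 8789 = 33039 km = 3.3039×10⁷ m.
r_a = 24250 + 89140 = 113390 km = 1.1339×10⁸ m.
r = 24250 + 51470 = 75720 km = 7.572×10⁷ m.
Semi-major axis a = (r_p + r_a)/2 = 73214 km = 7.321×10⁷ m.
Vis-viva: v² = μ(2/r − 1/a) = 5.456×10¹⁵ × (2.641×10⁻⁸ − 1.366×10⁻⁸) = 6.959×10⁷ m²/s².
v = 8342 m/s = 8.342 km/s.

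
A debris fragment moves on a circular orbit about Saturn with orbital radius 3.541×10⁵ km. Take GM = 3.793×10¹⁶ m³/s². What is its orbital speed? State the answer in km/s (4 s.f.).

v ≈ 10.35 km/s

r = 3.541×10⁵ km = 3.541×10⁸ m.
For a circular orbit v = √(μ/r) = √(3.793×10¹⁶ / 3.541×10⁸) = √(1.071×10⁸) = 10350 m/s.
That is 10.35 km/s.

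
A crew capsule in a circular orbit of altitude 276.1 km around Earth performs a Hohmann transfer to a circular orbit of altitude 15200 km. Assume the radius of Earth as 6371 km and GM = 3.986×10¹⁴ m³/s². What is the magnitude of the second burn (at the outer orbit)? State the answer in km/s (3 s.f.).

Δv ≈ 1.35 km/s

r₁ = 6371 + 276.1 = 6647.1 km = 6.6471×10⁶ m.
r₂ = 6371 + 15200 = 21571 km = 2.1571×10⁷ m.
Transfer ellipse a_t = (r₁ + r₂)/2 = 1.411×10⁷ m.
At r₁: circular v_c1 = √(μ/r₁) = 7744 m/s; transfer-perigee v_p = √[μ(2/r₁ − 1/a_t)] = 9575 m/s.
At r₂: circular v_c2 = √(μ/r₂) = 4299 m/s; transfer-apogee v_a = √[μ(2/r₂ − 1/a_t)] = 2951 m/s.
Δv₂ = v_c2 − v_a = 1348 m/s.
= 1.348 km/s.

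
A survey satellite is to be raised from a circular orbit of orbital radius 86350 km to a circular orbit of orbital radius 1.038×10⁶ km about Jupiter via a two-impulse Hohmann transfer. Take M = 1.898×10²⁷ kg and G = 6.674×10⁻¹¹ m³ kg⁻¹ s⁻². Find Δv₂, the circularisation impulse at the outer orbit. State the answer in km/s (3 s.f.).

Δv ≈ 6.72 km/s

μ = GM = 6.674×10⁻¹¹ × 1.898×10²⁷ = 1.267×10¹⁷ m³/s².
r₁ = 86350 km = 8.635×10⁷ m.
r₂ = 1.038×10⁶ km = 1.038×10⁹ m.
Transfer ellipse a_t = (r₁ + r₂)/2 = 5.622×10⁸ m.
At r₁: circular v_c1 = √(μ/r₁) = 38300 m/s; transfer-perijove v_p = √[μ(2/r₁ − 1/a_t)] = 52040 m/s.
At r₂: circular v_c2 = √(μ/r₂) = 11050 m/s; transfer-apojove v_a = √[μ(2/r₂ − 1/a_t)] = 4330 m/s.
Δv₂ = v_c2 − v_a = 6717 m/s.
= 6.717 km/s.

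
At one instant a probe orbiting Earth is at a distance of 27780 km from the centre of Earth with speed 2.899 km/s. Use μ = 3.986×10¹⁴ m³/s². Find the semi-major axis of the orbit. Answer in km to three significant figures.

r = 2.778×10⁷ m.
Vis-viva rearranged: 1/a = 2/r − v²/μ = 7.199×10⁻⁸ − 2.108×10⁻⁸ = 5.091×10⁻⁸ m⁻¹.
a = 1.964×10⁷ m = 19643 km.

a ≈ 19600 km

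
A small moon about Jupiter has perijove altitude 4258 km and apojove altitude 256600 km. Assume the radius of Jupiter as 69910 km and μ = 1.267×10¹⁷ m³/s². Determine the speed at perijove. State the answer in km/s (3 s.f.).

v ≈ 52.8 km/s

r_p = 69910 + 4258 = 74168 km = 7.4168×10⁷ m.
r_a = 69910 + 256600 = 326510 km = 3.2651×10⁸ m.
Semi-major axis a = (r_p + r_a)/2 = 2.0034×10⁵ km = 2.003×10⁸ m.
Vis-viva: v² = μ(2/r − 1/a) = 1.267×10¹⁷ × (2.697×10⁻⁸ − 4.992×10⁻⁹) = 2.784×10⁹ m²/s².
v = 52760 m/s = 52.76 km/s.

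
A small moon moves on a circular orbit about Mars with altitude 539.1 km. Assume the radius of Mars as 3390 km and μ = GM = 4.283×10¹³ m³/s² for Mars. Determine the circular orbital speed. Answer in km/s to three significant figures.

r = 3390 + 539.1 = 3929.1 km = 3.9291×10⁶ m.
For a circular orbit v = √(μ/r) = √(4.283×10¹³ / 3.929×10⁶) = √(1.090×10⁷) = 3302 m/s.
That is 3.302 km/s.

v ≈ 3.30 km/s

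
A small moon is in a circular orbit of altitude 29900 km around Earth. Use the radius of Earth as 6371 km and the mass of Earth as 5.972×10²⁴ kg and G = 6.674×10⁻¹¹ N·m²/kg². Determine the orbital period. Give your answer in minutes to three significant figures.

μ = GM = 6.674×10⁻¹¹ × 5.972×10²⁴ = 3.986×10¹⁴ m³/s².
r = 6371 + 29900 = 36271 km = 3.6271×10⁷ m.
Kepler's third law: T = 2π√(r³/μ) = 2π√((3.627×10⁷)³ / 3.986×10¹⁴).
r³/μ = 1.197×10⁸ s², so T = 2π × 1.094×10⁴ = 6.875×10⁴ s.
Converting: 6.875×10⁴ s ÷ 60.00 = 1146 minutes.

T ≈ 1150 minutes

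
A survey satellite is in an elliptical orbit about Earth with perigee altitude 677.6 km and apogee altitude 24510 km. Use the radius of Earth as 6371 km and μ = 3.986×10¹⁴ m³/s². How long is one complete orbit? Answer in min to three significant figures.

T ≈ 433 min

r_p = 6371 + 677.6 = 7048.6 km = 7.0486×10⁶ m.
r_a = 6371 + 24510 = 30881 km = 3.0881×10⁷ m.
Semi-major axis a = (r_p + r_a)/2 = (7048.6 + 30881)/2 = 18965 km = 1.896×10⁷ m.
By Kepler's third law T = 2π√(a³/μ) = 2π × 4.137×10³ = 2.599×10⁴ s.
= 433.2 min.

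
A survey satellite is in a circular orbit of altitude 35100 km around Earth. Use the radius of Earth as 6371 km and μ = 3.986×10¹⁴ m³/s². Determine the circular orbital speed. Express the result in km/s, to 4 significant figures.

v ≈ 3.100 km/s

r = 6371 + 35100 = 41471 km = 4.1471×10⁷ m.
For a circular orbit v = √(μ/r) = √(3.986×10¹⁴ / 4.147×10⁷) = √(9.612×10⁶) = 3100 m/s.
That is 3.100 km/s.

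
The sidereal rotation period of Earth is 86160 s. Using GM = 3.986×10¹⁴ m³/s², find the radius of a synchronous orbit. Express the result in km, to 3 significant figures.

r_sync ≈ 42200 km

A synchronous orbit has period T, so by Kepler's third law a = (μT²/4π²)^(1/3).
μT²/4π² = 3.986×10¹⁴ × (8.616×10⁴)² / 39.48 = 7.495×10²² m³.
a = 4.216×10⁷ m = 42163 km.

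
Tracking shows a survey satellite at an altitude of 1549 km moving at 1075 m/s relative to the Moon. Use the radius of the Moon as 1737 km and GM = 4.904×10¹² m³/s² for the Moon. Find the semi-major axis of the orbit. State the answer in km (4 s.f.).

r = 1737 + 1549 = 3286.0 km = 3.286×10⁶ m.
Vis-viva rearranged: 1/a = 2/r − v²/μ = 6.086×10⁻⁷ − 2.356×10⁻⁷ = 3.730×10⁻⁷ m⁻¹.
a = 2.681×10⁶ m = 2681.0 km.

a ≈ 2681 km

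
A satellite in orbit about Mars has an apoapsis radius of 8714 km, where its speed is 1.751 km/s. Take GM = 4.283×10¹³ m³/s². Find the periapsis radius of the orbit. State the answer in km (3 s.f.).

periapsis radius ≈ 3950 km

r_a = 8.714×10⁶ m.
Specific energy ε = v²/2 − μ/r = -3.382×10⁶ J/kg, so a = −μ/(2ε) = 6.332×10⁶ m.
The apsides satisfy r_p + r_a = 2a, so the periapsis radius is 2a − r_a = 3.950×10⁶ m = 3949.8 km.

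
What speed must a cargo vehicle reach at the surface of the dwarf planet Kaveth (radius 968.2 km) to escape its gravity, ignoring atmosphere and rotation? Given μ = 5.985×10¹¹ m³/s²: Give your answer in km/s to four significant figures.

v_esc ≈ 1.112 km/s

r = R = 9.682×10⁵ m.
Escape speed v_esc = √(2μ/r) = √(2 × 5.985×10¹¹ / 9.682×10⁵) = √(1.236×10⁶) = 1112 m/s.
= 1.112 km/s.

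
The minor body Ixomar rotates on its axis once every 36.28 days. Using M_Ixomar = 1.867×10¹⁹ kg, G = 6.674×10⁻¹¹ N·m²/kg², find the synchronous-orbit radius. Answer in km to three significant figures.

r_sync ≈ 6770 km

μ = GM = 6.674×10⁻¹¹ × 1.867×10¹⁹ = 1.246×10⁹ m³/s².
T = 36.28 days = 3.135×10⁶ s.
A synchronous orbit has period T, so by Kepler's third law a = (μT²/4π²)^(1/3).
μT²/4π² = 1.246×10⁹ × (3.135×10⁶)² / 39.48 = 3.101×10²⁰ m³.
a = 6.769×10⁶ m = 6768.8 km.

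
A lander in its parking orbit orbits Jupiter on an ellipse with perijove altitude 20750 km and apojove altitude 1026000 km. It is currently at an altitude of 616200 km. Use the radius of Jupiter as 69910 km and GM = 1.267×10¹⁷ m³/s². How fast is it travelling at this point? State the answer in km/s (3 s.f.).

v ≈ 12.5 km/s

r_p = 69910 + 20750 = 90660 km = 9.0660×10⁷ m.
r_a = 69910 + 1026000 = 1095900 km = 1.0959×10⁹ m.
r = 69910 + 616200 = 6.8611×10⁵ km = 6.861×10⁸ m.
Semi-major axis a = (r_p + r_a)/2 = 5.9328×10⁵ km = 5.933×10⁸ m.
Vis-viva: v² = μ(2/r − 1/a) = 1.267×10¹⁷ × (2.915×10⁻⁹ − 1.686×10⁻⁹) = 1.558×10⁸ m²/s².
v = 12480 m/s = 12.48 km/s.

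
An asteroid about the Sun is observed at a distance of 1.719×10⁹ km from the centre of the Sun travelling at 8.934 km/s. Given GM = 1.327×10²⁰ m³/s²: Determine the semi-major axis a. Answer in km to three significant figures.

r = 1.719×10¹² m.
Vis-viva rearranged: 1/a = 2/r − v²/μ = 1.163×10⁻¹² − 6.015×10⁻¹³ = 5.620×10⁻¹³ m⁻¹.
a = 1.779×10¹² m = 1.7794×10⁹ km.

a ≈ 1.78×10⁹ km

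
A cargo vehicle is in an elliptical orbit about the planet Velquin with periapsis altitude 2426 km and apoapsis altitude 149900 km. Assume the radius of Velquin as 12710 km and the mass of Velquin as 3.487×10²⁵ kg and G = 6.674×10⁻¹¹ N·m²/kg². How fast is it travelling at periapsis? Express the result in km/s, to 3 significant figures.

v ≈ 16.8 km/s

μ = GM = 6.674×10⁻¹¹ × 3.487×10²⁵ = 2.327×10¹⁵ m³/s².
r_p = 12710 + 2426 = 15136 km = 1.5136×10⁷ m.
r_a = 12710 + 149900 = 162610 km = 1.6261×10⁸ m.
Semi-major axis a = (r_p + r_a)/2 = 88873 km = 8.887×10⁷ m.
Vis-viva: v² = μ(2/r − 1/a) = 2.327×10¹⁵ × (1.321×10⁻⁷ − 1.125×10⁻⁸) = 2.813×10⁸ m²/s².
v = 16770 m/s = 16.77 km/s.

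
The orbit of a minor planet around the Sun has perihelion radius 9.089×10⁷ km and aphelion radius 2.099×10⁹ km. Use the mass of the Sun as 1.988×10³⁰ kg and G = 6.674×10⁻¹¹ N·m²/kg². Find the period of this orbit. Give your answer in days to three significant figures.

T ≈ 7230 days

μ = GM = 6.674×10⁻¹¹ × 1.988×10³⁰ = 1.327×10²⁰ m³/s².
Semi-major axis a = (r_p + r_a)/2 = (9.0890×10⁷ + 2.0990×10⁹)/2 = 1.0949×10⁹ km = 1.095×10¹² m.
By Kepler's third law T = 2π√(a³/μ) = 2π × 9.947×10⁷ = 6.250×10⁸ s.
= 7234 days.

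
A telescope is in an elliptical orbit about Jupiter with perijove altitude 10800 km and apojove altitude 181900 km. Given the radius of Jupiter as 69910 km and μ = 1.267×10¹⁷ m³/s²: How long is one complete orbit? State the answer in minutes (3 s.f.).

r_p = 69910 + 10800 = 80710 km = 8.0710×10⁷ m.
r_a = 69910 + 181900 = 251810 km = 2.5181×10⁸ m.
Semi-major axis a = (r_p + r_a)/2 = (80710 + 2.5181×10⁵)/2 = 1.6626×10⁵ km = 1.663×10⁸ m.
By Kepler's third law T = 2π√(a³/μ) = 2π × 6.023×10³ = 3.784×10⁴ s.
= 630.7 minutes.

T ≈ 631 minutes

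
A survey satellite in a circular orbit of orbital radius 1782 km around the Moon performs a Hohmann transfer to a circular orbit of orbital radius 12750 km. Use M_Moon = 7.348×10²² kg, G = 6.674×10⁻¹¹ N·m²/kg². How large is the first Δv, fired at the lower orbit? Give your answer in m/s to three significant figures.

μ = GM = 6.674×10⁻¹¹ × 7.348×10²² = 4.904×10¹² m³/s².
r₁ = 1782 km = 1.782×10⁶ m.
r₂ = 12750 km = 1.275×10⁷ m.
Transfer ellipse a_t = (r₁ + r₂)/2 = 7.266×10⁶ m.
At r₁: circular v_c1 = √(μ/r₁) = 1659 m/s; transfer-perilune v_p = √[μ(2/r₁ − 1/a_t)] = 2198 m/s.
Δv₁ = v_p − v_c1 = 538.6 m/s.

Δv ≈ 539 m/s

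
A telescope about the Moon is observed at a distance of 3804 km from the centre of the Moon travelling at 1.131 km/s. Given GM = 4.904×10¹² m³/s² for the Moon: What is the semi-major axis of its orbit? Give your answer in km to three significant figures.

a ≈ 3770 km

r = 3.804×10⁶ m.
Specific orbital energy ε = v²/2 − μ/r = (1131)²/2 − 4.904×10¹²/3.804×10⁶ = -6.496×10⁵ J/kg.
Since ε = −μ/(2a), a = −μ/(2ε) = 3.775×10⁶ m = 3774.7 km.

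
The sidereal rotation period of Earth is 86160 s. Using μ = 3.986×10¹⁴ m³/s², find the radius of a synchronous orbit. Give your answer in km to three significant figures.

A synchronous orbit has period T, so by Kepler's third law a = (μT²/4π²)^(1/3).
μT²/4π² = 3.986×10¹⁴ × (8.616×10⁴)² / 39.48 = 7.495×10²² m³.
a = 4.216×10⁷ m = 42163 km.

r_sync ≈ 42200 km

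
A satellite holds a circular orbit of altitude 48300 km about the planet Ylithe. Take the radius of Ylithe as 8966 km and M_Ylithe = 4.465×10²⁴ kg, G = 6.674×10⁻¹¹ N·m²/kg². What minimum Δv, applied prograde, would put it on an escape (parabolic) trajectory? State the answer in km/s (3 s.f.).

Δv ≈ 0.945 km/s

μ = GM = 6.674×10⁻¹¹ × 4.465×10²⁴ = 2.980×10¹⁴ m³/s².
r = 8966 + 48300 = 57266 km = 5.7266×10⁷ m.
Circular speed v_c = √(μ/r) = 2281 m/s.
Escape speed v_esc = √(2μ/r) = √2 × v_c = 3226 m/s.
Δv = v_esc − v_c = 944.9 m/s = 0.9449 km/s.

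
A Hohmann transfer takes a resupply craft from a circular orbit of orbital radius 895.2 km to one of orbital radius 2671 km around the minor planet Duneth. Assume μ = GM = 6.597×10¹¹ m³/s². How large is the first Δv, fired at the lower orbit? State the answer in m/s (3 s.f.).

r₁ = 895.2 km = 8.952×10⁵ m.
r₂ = 2671 km = 2.671×10⁶ m.
Transfer ellipse a_t = (r₁ + r₂)/2 = 1.783×10⁶ m.
At r₁: circular v_c1 = √(μ/r₁) = 858.4 m/s; transfer-periapsis v_p = √[μ(2/r₁ − 1/a_t)] = 1051 m/s.
Δv₁ = v_p − v_c1 = 192.2 m/s.

Δv ≈ 192 m/s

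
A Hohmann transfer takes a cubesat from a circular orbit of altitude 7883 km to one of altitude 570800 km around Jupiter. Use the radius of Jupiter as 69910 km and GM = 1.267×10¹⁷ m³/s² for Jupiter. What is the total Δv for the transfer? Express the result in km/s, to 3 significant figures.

r₁ = 69910 + 7883 = 77793 km = 7.7793×10⁷ m.
r₂ = 69910 + 570800 = 640710 km = 6.4071×10⁸ m.
Transfer ellipse a_t = (r₁ + r₂)/2 = 3.593×10⁸ m.
At r₁: circular v_c1 = √(μ/r₁) = 40360 m/s; transfer-perijove v_p = √[μ(2/r₁ − 1/a_t)] = 53900 m/s.
Δv₁ = v_p − v_c1 = 13540 m/s.
At r₂: circular v_c2 = √(μ/r₂) = 14060 m/s; transfer-apojove v_a = √[μ(2/r₂ − 1/a_t)] = 6544 m/s.
Δv₂ = v_c2 − v_a = 7519 m/s.
Total Δv = Δv₁ + Δv₂ = 21060 m/s = 21.06 km/s.

Δv_total ≈ 21.1 km/s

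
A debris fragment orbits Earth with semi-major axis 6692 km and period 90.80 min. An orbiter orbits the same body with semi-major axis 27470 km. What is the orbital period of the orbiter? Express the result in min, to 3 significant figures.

Kepler's third law: T² ∝ a³, so T₂ = T₁ (a₂/a₁)^(3/2).
a₂/a₁ = 4.105, (a₂/a₁)^(3/2) = 8.317.
T₂ = 90.80 × 8.317 = 755.2 min.

T₂ ≈ 755 min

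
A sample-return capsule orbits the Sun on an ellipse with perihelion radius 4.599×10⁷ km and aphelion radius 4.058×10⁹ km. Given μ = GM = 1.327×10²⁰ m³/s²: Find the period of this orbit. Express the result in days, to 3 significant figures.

T ≈ 18600 days

Semi-major axis a = (r_p + r_a)/2 = (4.5990×10⁷ + 4.0580×10⁹)/2 = 2.0520×10⁹ km = 2.052×10¹² m.
By Kepler's third law T = 2π√(a³/μ) = 2π × 2.552×10⁸ = 1.603×10⁹ s.
= 18560 days.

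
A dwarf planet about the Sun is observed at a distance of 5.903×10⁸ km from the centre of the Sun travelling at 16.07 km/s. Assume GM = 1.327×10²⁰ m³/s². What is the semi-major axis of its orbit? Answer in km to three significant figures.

a ≈ 6.93×10⁸ km

r = 5.903×10¹¹ m.
Vis-viva rearranged: 1/a = 2/r − v²/μ = 3.388×10⁻¹² − 1.946×10⁻¹² = 1.442×10⁻¹² m⁻¹.
a = 6.935×10¹¹ m = 6.9347×10⁸ km.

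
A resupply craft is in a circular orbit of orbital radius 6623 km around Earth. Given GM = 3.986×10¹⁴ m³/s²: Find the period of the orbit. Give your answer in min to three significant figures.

T ≈ 89.4 min

r = 6623 km = 6.623×10⁶ m.
Kepler's third law: T = 2π√(r³/μ) = 2π√((6.623×10⁶)³ / 3.986×10¹⁴).
r³/μ = 7.288×10⁵ s², so T = 2π × 8.537×10² = 5.364×10³ s.
Converting: 5.364×10³ s ÷ 60.00 = 89.40 min.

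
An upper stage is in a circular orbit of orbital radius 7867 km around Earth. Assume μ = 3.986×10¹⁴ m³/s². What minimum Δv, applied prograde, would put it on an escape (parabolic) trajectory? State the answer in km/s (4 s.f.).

r = 7867 km = 7.867×10⁶ m.
Circular speed v_c = √(μ/r) = 7118 m/s.
Escape speed v_esc = √(2μ/r) = √2 × v_c = 10070 m/s.
Δv = v_esc − v_c = 2948 m/s = 2.948 km/s.

Δv ≈ 2.948 km/s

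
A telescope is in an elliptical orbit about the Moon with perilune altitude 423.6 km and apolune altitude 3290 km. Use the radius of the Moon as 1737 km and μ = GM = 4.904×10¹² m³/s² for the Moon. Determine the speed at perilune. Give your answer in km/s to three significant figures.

r_p = 1737 + 423.6 = 2160.6 km = 2.1606×10⁶ m.
r_a = 1737 + 3290 = 5027.0 km = 5.0270×10⁶ m.
Semi-major axis a = (r_p + r_a)/2 = 3593.8 km = 3.594×10⁶ m.
Vis-viva: v² = μ(2/r − 1/a) = 4.904×10¹² × (9.257×10⁻⁷ − 2.783×10⁻⁷) = 3.175×10⁶ m²/s².
v = 1782 m/s = 1.782 km/s.

v ≈ 1.78 km/s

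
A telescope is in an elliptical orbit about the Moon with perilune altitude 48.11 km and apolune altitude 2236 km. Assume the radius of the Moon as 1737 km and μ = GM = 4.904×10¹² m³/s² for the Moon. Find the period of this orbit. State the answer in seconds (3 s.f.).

T ≈ 13900 seconds

r_p = 1737 + 48.11 = 1785.1 km = 1.7851×10⁶ m.
r_a = 1737 + 2236 = 3973.0 km = 3.9730×10⁶ m.
Semi-major axis a = (r_p + r_a)/2 = (1785.1 + 3973.0)/2 = 2879.1 km = 2.879×10⁶ m.
By Kepler's third law T = 2π√(a³/μ) = 2π × 2.206×10³ = 1.386×10⁴ s.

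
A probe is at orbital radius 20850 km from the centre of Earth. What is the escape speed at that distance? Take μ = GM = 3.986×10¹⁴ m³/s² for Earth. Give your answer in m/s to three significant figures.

r = 20850 km = 2.085×10⁷ m.
Escape speed v_esc = √(2μ/r) = √(2 × 3.986×10¹⁴ / 2.085×10⁷) = √(3.824×10⁷) = 6183 m/s.

v_esc ≈ 6180 m/s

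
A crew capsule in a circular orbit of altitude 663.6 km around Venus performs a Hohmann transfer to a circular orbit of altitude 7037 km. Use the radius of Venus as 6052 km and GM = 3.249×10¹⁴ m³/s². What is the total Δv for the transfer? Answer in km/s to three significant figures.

r₁ = 6052 + 663.6 = 6715.6 km = 6.7156×10⁶ m.
r₂ = 6052 + 7037 = 13089 km = 1.3089×10⁷ m.
Transfer ellipse a_t = (r₁ + r₂)/2 = 9.902×10⁶ m.
At r₁: circular v_c1 = √(μ/r₁) = 6956 m/s; transfer-periapsis v_p = √[μ(2/r₁ − 1/a_t)] = 7997 m/s.
Δv₁ = v_p − v_c1 = 1041 m/s.
At r₂: circular v_c2 = √(μ/r₂) = 4982 m/s; transfer-apoapsis v_a = √[μ(2/r₂ − 1/a_t)] = 4103 m/s.
Δv₂ = v_c2 − v_a = 879.3 m/s.
Total Δv = Δv₁ + Δv₂ = 1921 m/s = 1.921 km/s.

Δv_total ≈ 1.92 km/s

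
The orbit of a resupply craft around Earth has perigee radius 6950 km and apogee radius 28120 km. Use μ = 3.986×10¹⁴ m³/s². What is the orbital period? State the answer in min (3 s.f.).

T ≈ 385 min

Semi-major axis a = (r_p + r_a)/2 = (6950.0 + 28120)/2 = 17535 km = 1.754×10⁷ m.
By Kepler's third law T = 2π√(a³/μ) = 2π × 3.678×10³ = 2.311×10⁴ s.
= 385.1 min.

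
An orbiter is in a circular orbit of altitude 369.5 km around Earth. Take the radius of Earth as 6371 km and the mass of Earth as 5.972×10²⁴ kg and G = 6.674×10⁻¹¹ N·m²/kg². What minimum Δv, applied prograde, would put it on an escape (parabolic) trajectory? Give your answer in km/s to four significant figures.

μ = GM = 6.674×10⁻¹¹ × 5.972×10²⁴ = 3.986×10¹⁴ m³/s².
r = 6371 + 369.5 = 6740.5 km = 6.7405×10⁶ m.
Circular speed v_c = √(μ/r) = 7690 m/s.
Escape speed v_esc = √(2μ/r) = √2 × v_c = 10870 m/s.
Δv = v_esc − v_c = 3185 m/s = 3.185 km/s.

Δv ≈ 3.185 km/s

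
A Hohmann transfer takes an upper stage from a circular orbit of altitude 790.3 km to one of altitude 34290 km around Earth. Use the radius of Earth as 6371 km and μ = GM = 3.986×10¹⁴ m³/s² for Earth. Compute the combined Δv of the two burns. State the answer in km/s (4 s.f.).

r₁ = 6371 + 790.3 = 7161.3 km = 7.1613×10⁶ m.
r₂ = 6371 + 34290 = 40661 km = 4.0661×10⁷ m.
Transfer ellipse a_t = (r₁ + r₂)/2 = 2.391×10⁷ m.
At r₁: circular v_c1 = √(μ/r₁) = 7461 m/s; transfer-perigee v_p = √[μ(2/r₁ − 1/a_t)] = 9729 m/s.
Δv₁ = v_p − v_c1 = 2268 m/s.
At r₂: circular v_c2 = √(μ/r₂) = 3131 m/s; transfer-apogee v_a = √[μ(2/r₂ − 1/a_t)] = 1713 m/s.
Δv₂ = v_c2 − v_a = 1418 m/s.
Total Δv = Δv₁ + Δv₂ = 3686 m/s = 3.686 km/s.

Δv_total ≈ 3.686 km/s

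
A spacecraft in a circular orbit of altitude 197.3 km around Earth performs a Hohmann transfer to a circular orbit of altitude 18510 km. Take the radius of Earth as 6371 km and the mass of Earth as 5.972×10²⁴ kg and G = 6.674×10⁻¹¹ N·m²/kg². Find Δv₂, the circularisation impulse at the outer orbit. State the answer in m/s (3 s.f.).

μ = GM = 6.674×10⁻¹¹ × 5.972×10²⁴ = 3.986×10¹⁴ m³/s².
r₁ = 6371 + 197.3 = 6568.3 km = 6.5683×10⁶ m.
r₂ = 6371 + 18510 = 24881 km = 2.4881×10⁷ m.
Transfer ellipse a_t = (r₁ + r₂)/2 = 1.572×10⁷ m.
At r₁: circular v_c1 = √(μ/r₁) = 7790 m/s; transfer-perigee v_p = √[μ(2/r₁ − 1/a_t)] = 9799 m/s.
At r₂: circular v_c2 = √(μ/r₂) = 4002 m/s; transfer-apogee v_a = √[μ(2/r₂ − 1/a_t)] = 2587 m/s.
Δv₂ = v_c2 − v_a = 1416 m/s.

Δv ≈ 1420 m/s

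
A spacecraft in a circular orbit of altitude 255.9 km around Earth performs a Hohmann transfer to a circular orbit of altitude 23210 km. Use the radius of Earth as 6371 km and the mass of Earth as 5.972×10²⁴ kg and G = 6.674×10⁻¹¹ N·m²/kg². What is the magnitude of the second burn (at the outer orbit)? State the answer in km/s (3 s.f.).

Δv ≈ 1.45 km/s

μ = GM = 6.674×10⁻¹¹ × 5.972×10²⁴ = 3.986×10¹⁴ m³/s².
r₁ = 6371 + 255.9 = 6626.9 km = 6.6269×10⁶ m.
r₂ = 6371 + 23210 = 29581 km = 2.9581×10⁷ m.
Transfer ellipse a_t = (r₁ + r₂)/2 = 1.810×10⁷ m.
At r₁: circular v_c1 = √(μ/r₁) = 7755 m/s; transfer-perigee v_p = √[μ(2/r₁ − 1/a_t)] = 9913 m/s.
At r₂: circular v_c2 = √(μ/r₂) = 3671 m/s; transfer-apogee v_a = √[μ(2/r₂ − 1/a_t)] = 2221 m/s.
Δv₂ = v_c2 − v_a = 1450 m/s.
= 1.450 km/s.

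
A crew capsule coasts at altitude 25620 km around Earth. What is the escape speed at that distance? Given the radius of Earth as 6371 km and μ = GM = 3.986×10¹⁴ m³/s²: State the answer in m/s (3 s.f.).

v_esc ≈ 4990 m/s

r = 6371 + 25620 = 31991 km = 3.1991×10⁷ m.
Escape speed v_esc = √(2μ/r) = √(2 × 3.986×10¹⁴ / 3.199×10⁷) = √(2.492×10⁷) = 4992 m/s.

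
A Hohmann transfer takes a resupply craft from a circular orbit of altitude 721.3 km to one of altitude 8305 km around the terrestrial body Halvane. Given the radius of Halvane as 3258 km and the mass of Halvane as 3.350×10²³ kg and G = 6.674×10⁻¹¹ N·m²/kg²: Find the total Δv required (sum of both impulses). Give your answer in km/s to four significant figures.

μ = GM = 6.674×10⁻¹¹ × 3.350×10²³ = 2.236×10¹³ m³/s².
r₁ = 3258 + 721.3 = 3979.3 km = 3.9793×10⁶ m.
r₂ = 3258 + 8305 = 11563 km = 1.1563×10⁷ m.
Transfer ellipse a_t = (r₁ + r₂)/2 = 7.771×10⁶ m.
At r₁: circular v_c1 = √(μ/r₁) = 2370 m/s; transfer-periapsis v_p = √[μ(2/r₁ − 1/a_t)] = 2891 m/s.
Δv₁ = v_p − v_c1 = 521.0 m/s.
At r₂: circular v_c2 = √(μ/r₂) = 1391 m/s; transfer-apoapsis v_a = √[μ(2/r₂ − 1/a_t)] = 995.0 m/s.
Δv₂ = v_c2 − v_a = 395.5 m/s.
Total Δv = Δv₁ + Δv₂ = 916.5 m/s = 0.9165 km/s.

Δv_total ≈ 0.9165 km/s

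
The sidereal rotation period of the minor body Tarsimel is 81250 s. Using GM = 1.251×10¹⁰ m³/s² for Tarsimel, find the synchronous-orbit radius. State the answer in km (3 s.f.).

r_sync ≈ 1280 km

A synchronous orbit has period T, so by Kepler's third law a = (μT²/4π²)^(1/3).
μT²/4π² = 1.251×10¹⁰ × (8.125×10⁴)² / 39.48 = 2.092×10¹⁸ m³.
a = 1.279×10⁶ m = 1278.9 km.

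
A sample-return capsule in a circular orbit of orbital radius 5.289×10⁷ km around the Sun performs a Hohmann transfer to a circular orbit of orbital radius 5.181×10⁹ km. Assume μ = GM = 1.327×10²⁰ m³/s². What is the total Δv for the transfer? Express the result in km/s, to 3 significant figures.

Δv_total ≈ 24.7 km/s

r₁ = 5.289×10⁷ km = 5.289×10¹⁰ m.
r₂ = 5.181×10⁹ km = 5.181×10¹² m.
Transfer ellipse a_t = (r₁ + r₂)/2 = 2.617×10¹² m.
At r₁: circular v_c1 = √(μ/r₁) = 50090 m/s; transfer-perihelion v_p = √[μ(2/r₁ − 1/a_t)] = 70480 m/s.
Δv₁ = v_p − v_c1 = 20390 m/s.
At r₂: circular v_c2 = √(μ/r₂) = 5061 m/s; transfer-aphelion v_a = √[μ(2/r₂ − 1/a_t)] = 719.5 m/s.
Δv₂ = v_c2 − v_a = 4341 m/s.
Total Δv = Δv₁ + Δv₂ = 24730 m/s = 24.73 km/s.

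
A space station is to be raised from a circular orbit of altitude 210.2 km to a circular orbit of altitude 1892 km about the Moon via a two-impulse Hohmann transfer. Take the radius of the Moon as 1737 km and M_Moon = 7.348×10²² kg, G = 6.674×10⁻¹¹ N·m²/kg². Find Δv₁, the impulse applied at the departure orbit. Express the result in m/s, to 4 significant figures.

μ = GM = 6.674×10⁻¹¹ × 7.348×10²² = 4.904×10¹² m³/s².
r₁ = 1737 + 210.2 = 1947.2 km = 1.9472×10⁶ m.
r₂ = 1737 + 1892 = 3629.0 km = 3.6290×10⁶ m.
Transfer ellipse a_t = (r₁ + r₂)/2 = 2.788×10⁶ m.
At r₁: circular v_c1 = √(μ/r₁) = 1587 m/s; transfer-perilune v_p = √[μ(2/r₁ − 1/a_t)] = 1811 m/s.
Δv₁ = v_p − v_c1 = 223.6 m/s.

Δv ≈ 223.6 m/s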